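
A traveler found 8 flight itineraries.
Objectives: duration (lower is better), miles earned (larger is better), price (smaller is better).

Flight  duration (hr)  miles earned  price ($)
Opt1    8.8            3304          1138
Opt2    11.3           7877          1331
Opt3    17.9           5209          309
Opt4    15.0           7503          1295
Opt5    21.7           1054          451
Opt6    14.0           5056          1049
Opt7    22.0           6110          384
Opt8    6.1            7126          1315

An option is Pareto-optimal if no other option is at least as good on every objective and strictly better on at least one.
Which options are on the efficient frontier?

Opt1, Opt2, Opt3, Opt4, Opt6, Opt7, Opt8

Opt1: not dominated.
Opt2: not dominated (best miles earned).
Opt3: not dominated (best price).
Opt4: not dominated.
Opt5: dominated by Opt3 (duration 17.9≤21.7, miles earned 5209≥1054, price 309≤451).
Opt6: not dominated.
Opt7: not dominated.
Opt8: not dominated (best duration).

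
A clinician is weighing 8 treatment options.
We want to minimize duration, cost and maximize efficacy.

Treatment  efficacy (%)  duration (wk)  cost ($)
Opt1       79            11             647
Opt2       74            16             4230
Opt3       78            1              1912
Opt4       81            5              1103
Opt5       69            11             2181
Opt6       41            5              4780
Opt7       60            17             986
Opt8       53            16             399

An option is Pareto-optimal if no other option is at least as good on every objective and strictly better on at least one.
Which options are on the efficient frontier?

Opt1, Opt3, Opt4, Opt8

Opt1: not dominated.
Opt2: dominated by Opt1 (efficacy 79≥74, duration 11≤16, cost 647≤4230).
Opt3: not dominated (best duration).
Opt4: not dominated (best efficacy).
Opt5: dominated by Opt1 (efficacy 79≥69, duration 11≤11, cost 647≤2181).
Opt6: dominated by Opt3 (efficacy 78≥41, duration 1≤5, cost 1912≤4780).
Opt7: dominated by Opt1 (efficacy 79≥60, duration 11≤17, cost 647≤986).
Opt8: not dominated (best cost).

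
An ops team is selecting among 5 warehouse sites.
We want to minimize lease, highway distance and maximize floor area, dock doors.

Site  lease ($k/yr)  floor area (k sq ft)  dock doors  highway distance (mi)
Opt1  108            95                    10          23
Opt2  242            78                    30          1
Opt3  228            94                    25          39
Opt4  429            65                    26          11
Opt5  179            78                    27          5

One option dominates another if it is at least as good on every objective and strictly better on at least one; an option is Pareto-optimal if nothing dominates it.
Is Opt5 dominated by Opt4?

No

Opt4 vs Opt5: Opt4 is worse on lease (429 vs 179), so it does not dominate Opt5.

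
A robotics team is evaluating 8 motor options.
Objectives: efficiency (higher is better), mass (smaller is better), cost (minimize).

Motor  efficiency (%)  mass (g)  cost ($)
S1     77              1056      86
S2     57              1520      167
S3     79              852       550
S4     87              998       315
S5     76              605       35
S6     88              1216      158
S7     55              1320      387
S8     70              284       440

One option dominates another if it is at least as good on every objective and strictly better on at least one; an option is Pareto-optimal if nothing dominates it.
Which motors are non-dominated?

S1: not dominated.
S2: dominated by S1 (efficiency 77≥57, mass 1056≤1520, cost 86≤167).
S3: not dominated.
S4: not dominated.
S5: not dominated (best cost).
S6: not dominated (best efficiency).
S7: dominated by S1 (efficiency 77≥55, mass 1056≤1320, cost 86≤387).
S8: not dominated (best mass).

S1, S3, S4, S5, S6, S8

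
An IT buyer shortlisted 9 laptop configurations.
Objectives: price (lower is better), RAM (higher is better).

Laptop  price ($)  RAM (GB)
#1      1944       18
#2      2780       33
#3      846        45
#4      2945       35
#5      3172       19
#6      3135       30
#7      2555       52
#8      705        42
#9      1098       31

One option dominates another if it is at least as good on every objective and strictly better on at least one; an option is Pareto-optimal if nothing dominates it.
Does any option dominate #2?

#3 vs #2: price 846≤2780, RAM 45≥33 — #3 is at least as good on every objective and strictly better on at least one, so #3 dominates #2.

Yes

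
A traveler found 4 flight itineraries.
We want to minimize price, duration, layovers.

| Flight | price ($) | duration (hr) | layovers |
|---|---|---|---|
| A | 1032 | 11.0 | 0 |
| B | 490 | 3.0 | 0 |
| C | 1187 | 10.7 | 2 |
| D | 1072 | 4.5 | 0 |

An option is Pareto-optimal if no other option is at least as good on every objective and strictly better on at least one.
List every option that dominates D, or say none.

B

B: price 490≤1072, duration 3.0≤4.5, layovers 0≤0 — dominates D.
Others (A, C) are each worse than D on at least one objective.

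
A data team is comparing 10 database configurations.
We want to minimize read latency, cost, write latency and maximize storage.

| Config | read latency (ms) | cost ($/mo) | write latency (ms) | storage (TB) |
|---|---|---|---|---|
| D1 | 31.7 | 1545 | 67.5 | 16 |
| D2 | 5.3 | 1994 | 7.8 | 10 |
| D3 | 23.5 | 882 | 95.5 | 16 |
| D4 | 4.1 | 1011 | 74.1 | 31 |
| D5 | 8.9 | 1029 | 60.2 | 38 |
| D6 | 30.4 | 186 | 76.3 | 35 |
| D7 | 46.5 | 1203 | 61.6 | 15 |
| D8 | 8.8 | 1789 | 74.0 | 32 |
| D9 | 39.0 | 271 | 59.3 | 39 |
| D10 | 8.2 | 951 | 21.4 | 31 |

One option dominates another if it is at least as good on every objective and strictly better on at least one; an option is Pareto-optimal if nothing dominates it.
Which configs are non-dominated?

D1: dominated by D5 (read latency 8.9≤31.7, cost 1029≤1545, write latency 60.2≤67.5, storage 38≥16).
D2: not dominated (best write latency).
D3: not dominated.
D4: not dominated (best read latency).
D5: not dominated.
D6: not dominated (best cost).
D7: dominated by D5 (read latency 8.9≤46.5, cost 1029≤1203, write latency 60.2≤61.6, storage 38≥15).
D8: not dominated.
D9: not dominated (best storage).
D10: not dominated.

D2, D3, D4, D5, D6, D8, D9, D10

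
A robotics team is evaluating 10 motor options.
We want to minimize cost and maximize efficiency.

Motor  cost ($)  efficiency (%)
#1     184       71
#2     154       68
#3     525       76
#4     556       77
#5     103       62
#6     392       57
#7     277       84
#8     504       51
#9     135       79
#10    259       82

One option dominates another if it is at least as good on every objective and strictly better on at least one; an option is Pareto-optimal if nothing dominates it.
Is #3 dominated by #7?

Yes

#7 vs #3: cost 277≤525, efficiency 84≥76 — #7 is at least as good on every objective with at least one strict improvement.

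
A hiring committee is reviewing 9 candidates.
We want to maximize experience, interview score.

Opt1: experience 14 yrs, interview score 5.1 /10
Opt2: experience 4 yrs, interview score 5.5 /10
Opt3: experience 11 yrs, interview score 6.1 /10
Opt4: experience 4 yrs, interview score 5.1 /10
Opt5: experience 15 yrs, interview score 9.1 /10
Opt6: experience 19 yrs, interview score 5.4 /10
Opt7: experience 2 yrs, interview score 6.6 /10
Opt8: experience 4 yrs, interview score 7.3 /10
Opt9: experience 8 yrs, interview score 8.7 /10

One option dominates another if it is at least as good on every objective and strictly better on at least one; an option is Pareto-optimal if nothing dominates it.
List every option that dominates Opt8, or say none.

Opt5, Opt9

Opt5: experience 15≥4, interview score 9.1≥7.3 — dominates Opt8.
Opt9: experience 8≥4, interview score 8.7≥7.3 — dominates Opt8.
Others (Opt1, Opt2, Opt3, Opt4, Opt6, Opt7) are each worse than Opt8 on at least one objective.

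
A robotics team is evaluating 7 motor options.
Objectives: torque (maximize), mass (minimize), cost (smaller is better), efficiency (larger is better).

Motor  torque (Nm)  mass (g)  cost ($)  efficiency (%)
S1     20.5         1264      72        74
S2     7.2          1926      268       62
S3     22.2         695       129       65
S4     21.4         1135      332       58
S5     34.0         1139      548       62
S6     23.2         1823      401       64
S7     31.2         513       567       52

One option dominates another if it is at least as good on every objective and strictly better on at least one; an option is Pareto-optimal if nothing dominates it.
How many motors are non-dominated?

5

S1: not dominated (best cost).
S2: dominated by S1 (torque 20.5≥7.2, mass 1264≤1926, cost 72≤268, efficiency 74≥62).
S3: not dominated.
S4: dominated by S3 (torque 22.2≥21.4, mass 695≤1135, cost 129≤332, efficiency 65≥58).
S5: not dominated (best torque).
S6: not dominated.
S7: not dominated (best mass).
Pareto-optimal: S1, S3, S5, S6, S7 → 5.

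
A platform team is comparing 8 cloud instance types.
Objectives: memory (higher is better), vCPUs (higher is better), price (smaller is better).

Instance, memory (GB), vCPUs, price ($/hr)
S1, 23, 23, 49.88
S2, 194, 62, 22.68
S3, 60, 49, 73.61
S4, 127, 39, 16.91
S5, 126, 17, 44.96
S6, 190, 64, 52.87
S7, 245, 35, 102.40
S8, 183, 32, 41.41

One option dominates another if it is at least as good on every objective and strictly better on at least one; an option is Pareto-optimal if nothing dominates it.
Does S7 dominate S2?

No

S7 vs S2: S7 is worse on vCPUs (35 vs 62), so it does not dominate S2.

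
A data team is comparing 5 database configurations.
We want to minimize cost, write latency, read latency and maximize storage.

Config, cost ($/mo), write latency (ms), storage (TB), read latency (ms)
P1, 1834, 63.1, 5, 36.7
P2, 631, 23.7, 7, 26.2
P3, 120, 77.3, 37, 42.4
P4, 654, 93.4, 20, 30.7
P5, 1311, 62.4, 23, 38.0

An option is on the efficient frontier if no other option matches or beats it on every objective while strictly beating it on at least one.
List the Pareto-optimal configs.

P1: dominated by P2 (cost 631≤1834, write latency 23.7≤63.1, storage 7≥5, read latency 26.2≤36.7).
P2: not dominated (best write latency).
P3: not dominated (best cost).
P4: not dominated.
P5: not dominated.

P2, P3, P4, P5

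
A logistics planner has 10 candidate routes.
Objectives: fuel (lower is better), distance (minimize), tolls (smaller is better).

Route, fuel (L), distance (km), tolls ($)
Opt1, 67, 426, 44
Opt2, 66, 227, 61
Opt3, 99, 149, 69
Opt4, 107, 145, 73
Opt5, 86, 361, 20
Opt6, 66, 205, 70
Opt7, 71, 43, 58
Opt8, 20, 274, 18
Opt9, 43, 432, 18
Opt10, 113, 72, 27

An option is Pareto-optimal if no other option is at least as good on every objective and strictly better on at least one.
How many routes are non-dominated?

Opt1: dominated by Opt8 (fuel 20≤67, distance 274≤426, tolls 18≤44).
Opt2: not dominated.
Opt3: dominated by Opt7 (fuel 71≤99, distance 43≤149, tolls 58≤69).
Opt4: dominated by Opt7 (fuel 71≤107, distance 43≤145, tolls 58≤73).
Opt5: dominated by Opt8 (fuel 20≤86, distance 274≤361, tolls 18≤20).
Opt6: not dominated.
Opt7: not dominated (best distance).
Opt8: not dominated (best fuel).
Opt9: dominated by Opt8 (fuel 20≤43, distance 274≤432, tolls 18≤18).
Opt10: not dominated.
Pareto-optimal: Opt2, Opt6, Opt7, Opt8, Opt10 → 5.

5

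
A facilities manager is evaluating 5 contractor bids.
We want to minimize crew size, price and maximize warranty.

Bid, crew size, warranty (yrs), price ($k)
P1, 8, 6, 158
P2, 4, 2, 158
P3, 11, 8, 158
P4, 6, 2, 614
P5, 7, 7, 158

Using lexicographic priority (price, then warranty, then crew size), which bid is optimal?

P3

First minimize price: best is 158, kept {P1, P2, P3, P5}.
Then maximize warranty: best is 8, kept {P3}.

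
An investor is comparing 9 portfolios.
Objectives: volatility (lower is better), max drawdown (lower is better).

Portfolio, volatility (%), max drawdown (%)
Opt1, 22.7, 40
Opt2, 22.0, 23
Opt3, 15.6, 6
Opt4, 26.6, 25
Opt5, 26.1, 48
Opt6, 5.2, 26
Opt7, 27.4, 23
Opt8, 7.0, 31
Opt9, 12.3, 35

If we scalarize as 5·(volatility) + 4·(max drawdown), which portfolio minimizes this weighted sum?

Opt3

Opt1: 5·22.7 + 4·40 = 273.5
Opt2: 5·22.0 + 4·23 = 202.0
Opt3: 5·15.6 + 4·6 = 102.0
Opt4: 5·26.6 + 4·25 = 233.0
Opt5: 5·26.1 + 4·48 = 322.5
Opt6: 5·5.2 + 4·26 = 130.0
Opt7: 5·27.4 + 4·23 = 229.0
Opt8: 5·7.0 + 4·31 = 159.0
Opt9: 5·12.3 + 4·35 = 201.5
Lowest: Opt3 at 102.0.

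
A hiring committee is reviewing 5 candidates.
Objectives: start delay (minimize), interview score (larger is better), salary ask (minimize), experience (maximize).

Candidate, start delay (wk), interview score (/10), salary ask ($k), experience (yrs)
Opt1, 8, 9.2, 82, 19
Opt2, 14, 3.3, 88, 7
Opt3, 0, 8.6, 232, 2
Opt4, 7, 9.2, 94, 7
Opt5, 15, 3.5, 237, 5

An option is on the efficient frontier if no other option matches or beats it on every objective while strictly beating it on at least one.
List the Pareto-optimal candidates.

Opt1, Opt3, Opt4

Opt1: not dominated (best salary ask).
Opt2: dominated by Opt1 (start delay 8≤14, interview score 9.2≥3.3, salary ask 82≤88, experience 19≥7).
Opt3: not dominated (best start delay).
Opt4: not dominated.
Opt5: dominated by Opt1 (start delay 8≤15, interview score 9.2≥3.5, salary ask 82≤237, experience 19≥5).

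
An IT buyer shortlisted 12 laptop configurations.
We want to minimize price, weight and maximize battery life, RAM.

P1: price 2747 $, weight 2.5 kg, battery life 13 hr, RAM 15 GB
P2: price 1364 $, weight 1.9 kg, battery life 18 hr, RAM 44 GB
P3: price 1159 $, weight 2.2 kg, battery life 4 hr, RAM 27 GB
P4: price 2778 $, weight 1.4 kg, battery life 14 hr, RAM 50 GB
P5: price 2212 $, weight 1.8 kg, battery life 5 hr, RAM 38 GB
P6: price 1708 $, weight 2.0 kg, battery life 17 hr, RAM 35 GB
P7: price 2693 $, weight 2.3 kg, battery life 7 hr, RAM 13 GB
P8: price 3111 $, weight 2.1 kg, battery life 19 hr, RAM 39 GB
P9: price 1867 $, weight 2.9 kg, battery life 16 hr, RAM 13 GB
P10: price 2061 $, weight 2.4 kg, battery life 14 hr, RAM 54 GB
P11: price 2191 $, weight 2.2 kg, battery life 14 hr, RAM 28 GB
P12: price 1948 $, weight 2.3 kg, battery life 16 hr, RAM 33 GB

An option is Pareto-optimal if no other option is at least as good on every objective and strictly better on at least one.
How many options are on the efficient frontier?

P1: dominated by P2 (price 1364≤2747, weight 1.9≤2.5, battery life 18≥13, RAM 44≥15).
P2: not dominated.
P3: not dominated (best price).
P4: not dominated (best weight).
P5: not dominated.
P6: dominated by P2 (price 1364≤1708, weight 1.9≤2.0, battery life 18≥17, RAM 44≥35).
P7: dominated by P2 (price 1364≤2693, weight 1.9≤2.3, battery life 18≥7, RAM 44≥13).
P8: not dominated (best battery life).
P9: dominated by P2 (price 1364≤1867, weight 1.9≤2.9, battery life 18≥16, RAM 44≥13).
P10: not dominated (best RAM).
P11: dominated by P2 (price 1364≤2191, weight 1.9≤2.2, battery life 18≥14, RAM 44≥28).
P12: dominated by P2 (price 1364≤1948, weight 1.9≤2.3, battery life 18≥16, RAM 44≥33).
Pareto-optimal: P2, P3, P4, P5, P8, P10 → 6.

6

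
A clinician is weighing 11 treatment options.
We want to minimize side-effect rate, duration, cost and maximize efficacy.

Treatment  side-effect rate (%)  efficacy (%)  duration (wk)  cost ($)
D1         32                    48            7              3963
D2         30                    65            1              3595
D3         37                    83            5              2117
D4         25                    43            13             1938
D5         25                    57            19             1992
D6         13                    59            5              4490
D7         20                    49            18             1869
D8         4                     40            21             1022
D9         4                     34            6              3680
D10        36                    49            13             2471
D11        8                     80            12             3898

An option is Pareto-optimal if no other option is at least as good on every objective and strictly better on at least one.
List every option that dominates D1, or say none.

D2: side-effect rate 30≤32, efficacy 65≥48, duration 1≤7, cost 3595≤3963 — dominates D1.
Others (D3, D4, D5, D6, D7, D8, D9, D10, D11) are each worse than D1 on at least one objective.

D2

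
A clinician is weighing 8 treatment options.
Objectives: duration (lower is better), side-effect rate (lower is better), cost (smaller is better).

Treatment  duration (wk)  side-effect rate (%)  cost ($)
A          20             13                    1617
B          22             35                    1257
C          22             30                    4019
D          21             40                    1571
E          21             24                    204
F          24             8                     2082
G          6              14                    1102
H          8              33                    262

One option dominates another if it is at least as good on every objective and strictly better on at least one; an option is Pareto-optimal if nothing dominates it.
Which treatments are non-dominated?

A: not dominated.
B: dominated by E (duration 21≤22, side-effect rate 24≤35, cost 204≤1257).
C: dominated by A (duration 20≤22, side-effect rate 13≤30, cost 1617≤4019).
D: dominated by E (duration 21≤21, side-effect rate 24≤40, cost 204≤1571).
E: not dominated (best cost).
F: not dominated (best side-effect rate).
G: not dominated (best duration).
H: not dominated.

A, E, F, G, H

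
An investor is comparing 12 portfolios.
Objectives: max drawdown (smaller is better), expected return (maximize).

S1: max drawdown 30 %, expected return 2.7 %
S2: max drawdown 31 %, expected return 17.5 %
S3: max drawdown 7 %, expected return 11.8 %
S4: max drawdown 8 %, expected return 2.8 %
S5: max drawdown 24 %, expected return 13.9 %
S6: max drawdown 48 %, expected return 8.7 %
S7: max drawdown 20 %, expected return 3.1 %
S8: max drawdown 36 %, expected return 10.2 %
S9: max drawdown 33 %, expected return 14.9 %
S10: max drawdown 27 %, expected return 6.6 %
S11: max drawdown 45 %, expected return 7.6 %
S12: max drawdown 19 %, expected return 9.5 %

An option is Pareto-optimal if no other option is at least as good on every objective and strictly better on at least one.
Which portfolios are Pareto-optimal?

S2, S3, S5

S1: dominated by S3 (max drawdown 7≤30, expected return 11.8≥2.7).
S2: not dominated (best expected return).
S3: not dominated (best max drawdown).
S4: dominated by S3 (max drawdown 7≤8, expected return 11.8≥2.8).
S5: not dominated.
S6: dominated by S2 (max drawdown 31≤48, expected return 17.5≥8.7).
S7: dominated by S3 (max drawdown 7≤20, expected return 11.8≥3.1).
S8: dominated by S2 (max drawdown 31≤36, expected return 17.5≥10.2).
S9: dominated by S2 (max drawdown 31≤33, expected return 17.5≥14.9).
S10: dominated by S3 (max drawdown 7≤27, expected return 11.8≥6.6).
S11: dominated by S2 (max drawdown 31≤45, expected return 17.5≥7.6).
S12: dominated by S3 (max drawdown 7≤19, expected return 11.8≥9.5).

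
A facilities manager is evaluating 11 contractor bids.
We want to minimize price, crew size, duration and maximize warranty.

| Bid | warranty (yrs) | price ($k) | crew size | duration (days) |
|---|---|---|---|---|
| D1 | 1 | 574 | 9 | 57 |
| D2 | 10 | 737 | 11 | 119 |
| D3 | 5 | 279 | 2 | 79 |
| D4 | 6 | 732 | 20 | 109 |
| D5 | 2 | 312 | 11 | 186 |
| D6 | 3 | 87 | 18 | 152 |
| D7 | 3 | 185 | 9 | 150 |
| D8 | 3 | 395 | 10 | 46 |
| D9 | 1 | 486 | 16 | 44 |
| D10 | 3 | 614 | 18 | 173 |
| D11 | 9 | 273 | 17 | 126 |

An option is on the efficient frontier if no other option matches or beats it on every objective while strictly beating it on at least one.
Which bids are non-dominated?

D1: not dominated.
D2: not dominated (best warranty).
D3: not dominated (best crew size).
D4: not dominated.
D5: dominated by D3 (warranty 5≥2, price 279≤312, crew size 2≤11, duration 79≤186).
D6: not dominated (best price).
D7: not dominated.
D8: not dominated.
D9: not dominated (best duration).
D10: dominated by D3 (warranty 5≥3, price 279≤614, crew size 2≤18, duration 79≤173).
D11: not dominated.

D1, D2, D3, D4, D6, D7, D8, D9, D11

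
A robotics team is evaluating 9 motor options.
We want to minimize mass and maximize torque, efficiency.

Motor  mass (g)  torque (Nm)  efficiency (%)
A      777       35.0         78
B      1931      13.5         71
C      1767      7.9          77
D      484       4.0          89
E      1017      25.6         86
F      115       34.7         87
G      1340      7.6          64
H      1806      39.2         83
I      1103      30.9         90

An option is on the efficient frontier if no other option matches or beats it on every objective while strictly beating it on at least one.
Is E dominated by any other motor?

Yes

F vs E: mass 115≤1017, torque 34.7≥25.6, efficiency 87≥86 — F is at least as good on every objective and strictly better on at least one, so F dominates E.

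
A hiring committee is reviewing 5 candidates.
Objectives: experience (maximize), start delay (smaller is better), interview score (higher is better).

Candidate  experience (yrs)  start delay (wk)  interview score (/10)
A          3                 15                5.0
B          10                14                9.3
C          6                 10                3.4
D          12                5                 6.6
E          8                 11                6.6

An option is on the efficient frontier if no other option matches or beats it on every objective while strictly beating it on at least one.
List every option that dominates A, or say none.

B, D, E

B: experience 10≥3, start delay 14≤15, interview score 9.3≥5.0 — dominates A.
D: experience 12≥3, start delay 5≤15, interview score 6.6≥5.0 — dominates A.
E: experience 8≥3, start delay 11≤15, interview score 6.6≥5.0 — dominates A.
Others (C) are each worse than A on at least one objective.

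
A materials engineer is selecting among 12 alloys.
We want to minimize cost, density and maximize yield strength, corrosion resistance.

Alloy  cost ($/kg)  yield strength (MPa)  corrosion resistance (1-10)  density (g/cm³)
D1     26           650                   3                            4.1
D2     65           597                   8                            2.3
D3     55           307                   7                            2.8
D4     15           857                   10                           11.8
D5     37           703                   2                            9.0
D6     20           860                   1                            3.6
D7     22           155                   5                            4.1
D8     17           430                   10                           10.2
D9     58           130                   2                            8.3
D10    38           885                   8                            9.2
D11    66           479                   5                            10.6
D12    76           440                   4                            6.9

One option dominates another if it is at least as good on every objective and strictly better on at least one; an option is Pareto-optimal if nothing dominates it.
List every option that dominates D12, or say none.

D2: cost 65≤76, yield strength 597≥440, corrosion resistance 8≥4, density 2.3≤6.9 — dominates D12.
Others (D1, D3, D4, D5, D6, D7, D8, D9, D10, D11) are each worse than D12 on at least one objective.

D2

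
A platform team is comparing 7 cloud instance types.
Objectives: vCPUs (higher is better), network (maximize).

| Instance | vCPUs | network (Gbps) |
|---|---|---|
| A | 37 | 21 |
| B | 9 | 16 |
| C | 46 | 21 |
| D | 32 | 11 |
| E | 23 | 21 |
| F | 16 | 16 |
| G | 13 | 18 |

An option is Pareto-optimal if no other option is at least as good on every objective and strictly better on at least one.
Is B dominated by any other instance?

Yes

A vs B: vCPUs 37≥9, network 21≥16 — A is at least as good on every objective and strictly better on at least one, so A dominates B.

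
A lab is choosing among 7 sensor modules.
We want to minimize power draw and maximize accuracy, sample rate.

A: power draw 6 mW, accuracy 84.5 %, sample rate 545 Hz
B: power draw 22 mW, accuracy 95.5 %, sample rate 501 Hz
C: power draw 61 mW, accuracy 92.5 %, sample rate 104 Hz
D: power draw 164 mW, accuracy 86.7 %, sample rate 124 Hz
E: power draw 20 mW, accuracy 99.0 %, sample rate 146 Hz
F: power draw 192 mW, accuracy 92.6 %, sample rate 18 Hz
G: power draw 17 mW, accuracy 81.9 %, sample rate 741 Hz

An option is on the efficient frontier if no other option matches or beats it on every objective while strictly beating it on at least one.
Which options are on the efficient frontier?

A: not dominated (best power draw).
B: not dominated.
C: dominated by B (power draw 22≤61, accuracy 95.5≥92.5, sample rate 501≥104).
D: dominated by B (power draw 22≤164, accuracy 95.5≥86.7, sample rate 501≥124).
E: not dominated (best accuracy).
F: dominated by B (power draw 22≤192, accuracy 95.5≥92.6, sample rate 501≥18).
G: not dominated (best sample rate).

A, B, E, G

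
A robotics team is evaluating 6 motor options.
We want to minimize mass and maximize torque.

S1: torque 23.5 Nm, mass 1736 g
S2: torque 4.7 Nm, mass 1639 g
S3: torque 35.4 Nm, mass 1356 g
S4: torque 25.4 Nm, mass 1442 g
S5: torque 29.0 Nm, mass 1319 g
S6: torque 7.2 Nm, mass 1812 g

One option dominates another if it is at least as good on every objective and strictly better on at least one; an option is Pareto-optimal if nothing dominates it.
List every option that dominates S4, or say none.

S3, S5

S3: torque 35.4≥25.4, mass 1356≤1442 — dominates S4.
S5: torque 29.0≥25.4, mass 1319≤1442 — dominates S4.
Others (S1, S2, S6) are each worse than S4 on at least one objective.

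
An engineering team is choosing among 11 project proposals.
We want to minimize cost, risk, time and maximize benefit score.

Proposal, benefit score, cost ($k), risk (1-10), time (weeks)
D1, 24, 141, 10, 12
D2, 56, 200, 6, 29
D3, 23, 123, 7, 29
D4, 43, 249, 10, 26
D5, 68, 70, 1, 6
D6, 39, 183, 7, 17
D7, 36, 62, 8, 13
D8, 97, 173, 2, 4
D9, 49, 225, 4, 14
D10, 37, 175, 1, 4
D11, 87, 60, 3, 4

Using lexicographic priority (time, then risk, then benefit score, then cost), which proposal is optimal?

First minimize time: best is 4, kept {D8, D10, D11}.
Then minimize risk: best is 1, kept {D10}.

D10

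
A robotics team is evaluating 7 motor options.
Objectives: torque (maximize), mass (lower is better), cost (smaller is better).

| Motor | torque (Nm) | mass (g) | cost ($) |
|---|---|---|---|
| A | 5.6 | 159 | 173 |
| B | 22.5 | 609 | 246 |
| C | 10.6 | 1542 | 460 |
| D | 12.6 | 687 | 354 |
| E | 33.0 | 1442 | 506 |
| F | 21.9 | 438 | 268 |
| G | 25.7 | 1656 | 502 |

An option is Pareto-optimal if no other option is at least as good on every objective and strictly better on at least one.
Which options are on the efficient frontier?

A: not dominated (best mass).
B: not dominated.
C: dominated by B (torque 22.5≥10.6, mass 609≤1542, cost 246≤460).
D: dominated by B (torque 22.5≥12.6, mass 609≤687, cost 246≤354).
E: not dominated (best torque).
F: not dominated.
G: not dominated.

A, B, E, F, G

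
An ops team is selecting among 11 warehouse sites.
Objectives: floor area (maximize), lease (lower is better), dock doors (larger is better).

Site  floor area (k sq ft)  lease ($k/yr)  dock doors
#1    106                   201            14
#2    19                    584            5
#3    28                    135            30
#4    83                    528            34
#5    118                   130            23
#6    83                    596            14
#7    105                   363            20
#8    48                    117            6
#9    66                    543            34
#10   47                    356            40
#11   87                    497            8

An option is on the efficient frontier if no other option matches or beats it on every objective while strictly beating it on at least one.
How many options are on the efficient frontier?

5

#1: dominated by #5 (floor area 118≥106, lease 130≤201, dock doors 23≥14).
#2: dominated by #1 (floor area 106≥19, lease 201≤584, dock doors 14≥5).
#3: not dominated.
#4: not dominated.
#5: not dominated (best floor area).
#6: dominated by #1 (floor area 106≥83, lease 201≤596, dock doors 14≥14).
#7: dominated by #5 (floor area 118≥105, lease 130≤363, dock doors 23≥20).
#8: not dominated (best lease).
#9: dominated by #4 (floor area 83≥66, lease 528≤543, dock doors 34≥34).
#10: not dominated (best dock doors).
#11: dominated by #1 (floor area 106≥87, lease 201≤497, dock doors 14≥8).
Pareto-optimal: #3, #4, #5, #8, #10 → 5.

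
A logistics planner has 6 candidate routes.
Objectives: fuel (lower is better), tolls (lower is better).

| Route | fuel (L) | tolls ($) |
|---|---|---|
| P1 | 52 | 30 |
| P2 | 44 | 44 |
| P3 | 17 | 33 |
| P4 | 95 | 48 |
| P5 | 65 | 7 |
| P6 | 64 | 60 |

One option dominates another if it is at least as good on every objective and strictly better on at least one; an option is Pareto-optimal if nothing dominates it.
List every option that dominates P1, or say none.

P2: worse on tolls (44 vs 30).
P3: worse on tolls (33 vs 30).
P4: worse on fuel (95 vs 52).
P5: worse on fuel (65 vs 52).
P6: worse on fuel (64 vs 52).
No option dominates P1.

none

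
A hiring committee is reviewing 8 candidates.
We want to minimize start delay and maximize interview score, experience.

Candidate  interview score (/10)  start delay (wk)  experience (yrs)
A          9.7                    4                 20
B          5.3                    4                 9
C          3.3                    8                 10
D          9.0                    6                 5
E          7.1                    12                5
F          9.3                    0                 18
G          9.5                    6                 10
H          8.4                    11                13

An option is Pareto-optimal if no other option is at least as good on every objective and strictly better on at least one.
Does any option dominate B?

Yes

A vs B: interview score 9.7≥5.3, start delay 4≤4, experience 20≥9 — A is at least as good on every objective and strictly better on at least one, so A dominates B.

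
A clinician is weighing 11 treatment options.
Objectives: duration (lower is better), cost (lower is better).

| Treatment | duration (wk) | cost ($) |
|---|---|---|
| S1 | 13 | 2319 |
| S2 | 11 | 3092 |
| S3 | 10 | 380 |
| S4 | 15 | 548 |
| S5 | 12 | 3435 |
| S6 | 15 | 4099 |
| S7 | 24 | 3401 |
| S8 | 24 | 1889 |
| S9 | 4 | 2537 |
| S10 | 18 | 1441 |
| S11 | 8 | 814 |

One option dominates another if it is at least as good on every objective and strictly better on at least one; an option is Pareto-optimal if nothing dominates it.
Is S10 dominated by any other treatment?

S3 vs S10: duration 10≤18, cost 380≤1441 — S3 is at least as good on every objective and strictly better on at least one, so S3 dominates S10.

Yes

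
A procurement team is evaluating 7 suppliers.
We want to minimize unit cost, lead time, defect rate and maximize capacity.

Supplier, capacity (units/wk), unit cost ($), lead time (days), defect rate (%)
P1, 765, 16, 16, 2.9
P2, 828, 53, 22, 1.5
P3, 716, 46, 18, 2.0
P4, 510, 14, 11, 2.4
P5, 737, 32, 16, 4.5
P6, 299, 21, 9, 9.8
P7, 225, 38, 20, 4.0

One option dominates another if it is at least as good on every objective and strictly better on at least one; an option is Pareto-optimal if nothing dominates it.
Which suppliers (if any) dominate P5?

P1

P1: capacity 765≥737, unit cost 16≤32, lead time 16≤16, defect rate 2.9≤4.5 — dominates P5.
Others (P2, P3, P4, P6, P7) are each worse than P5 on at least one objective.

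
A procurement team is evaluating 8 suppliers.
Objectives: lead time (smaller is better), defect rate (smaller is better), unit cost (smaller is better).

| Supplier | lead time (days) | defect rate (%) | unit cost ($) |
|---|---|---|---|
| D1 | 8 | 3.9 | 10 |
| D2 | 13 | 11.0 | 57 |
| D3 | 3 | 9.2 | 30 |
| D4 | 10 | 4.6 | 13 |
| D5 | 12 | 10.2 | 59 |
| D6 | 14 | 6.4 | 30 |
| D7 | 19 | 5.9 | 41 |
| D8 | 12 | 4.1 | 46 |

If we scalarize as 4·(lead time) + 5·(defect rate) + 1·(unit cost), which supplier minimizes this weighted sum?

D1

D1: 4·8 + 5·3.9 + 1·10 = 61.5
D2: 4·13 + 5·11.0 + 1·57 = 164.0
D3: 4·3 + 5·9.2 + 1·30 = 88.0
D4: 4·10 + 5·4.6 + 1·13 = 76.0
D5: 4·12 + 5·10.2 + 1·59 = 158.0
D6: 4·14 + 5·6.4 + 1·30 = 118.0
D7: 4·19 + 5·5.9 + 1·41 = 146.5
D8: 4·12 + 5·4.1 + 1·46 = 114.5
Lowest: D1 at 61.5.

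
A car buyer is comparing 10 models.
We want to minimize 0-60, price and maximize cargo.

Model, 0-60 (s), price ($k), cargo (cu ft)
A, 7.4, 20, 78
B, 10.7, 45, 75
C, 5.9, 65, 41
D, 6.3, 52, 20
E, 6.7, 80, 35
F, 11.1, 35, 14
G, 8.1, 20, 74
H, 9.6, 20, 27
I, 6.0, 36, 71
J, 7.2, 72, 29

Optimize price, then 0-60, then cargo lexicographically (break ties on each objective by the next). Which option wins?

A

First minimize price: best is 20, kept {A, G, H}.
Then minimize 0-60: best is 7.4, kept {A}.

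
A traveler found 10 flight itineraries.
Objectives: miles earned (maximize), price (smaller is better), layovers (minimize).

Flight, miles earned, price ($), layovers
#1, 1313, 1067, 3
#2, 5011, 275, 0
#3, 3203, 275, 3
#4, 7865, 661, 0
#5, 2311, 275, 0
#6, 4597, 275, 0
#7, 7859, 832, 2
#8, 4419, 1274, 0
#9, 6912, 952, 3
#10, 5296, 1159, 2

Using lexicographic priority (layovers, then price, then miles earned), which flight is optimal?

First minimize layovers: best is 0, kept {#2, #4, #5, #6, #8}.
Then minimize price: best is 275, kept {#2, #5, #6}.
Then maximize miles earned: best is 5011, kept {#2}.

#2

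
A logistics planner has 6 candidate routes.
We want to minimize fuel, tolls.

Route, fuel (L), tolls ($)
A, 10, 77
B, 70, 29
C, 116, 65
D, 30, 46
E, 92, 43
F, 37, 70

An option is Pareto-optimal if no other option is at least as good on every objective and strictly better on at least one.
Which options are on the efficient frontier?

A, B, D

A: not dominated (best fuel).
B: not dominated (best tolls).
C: dominated by B (fuel 70≤116, tolls 29≤65).
D: not dominated.
E: dominated by B (fuel 70≤92, tolls 29≤43).
F: dominated by D (fuel 30≤37, tolls 46≤70).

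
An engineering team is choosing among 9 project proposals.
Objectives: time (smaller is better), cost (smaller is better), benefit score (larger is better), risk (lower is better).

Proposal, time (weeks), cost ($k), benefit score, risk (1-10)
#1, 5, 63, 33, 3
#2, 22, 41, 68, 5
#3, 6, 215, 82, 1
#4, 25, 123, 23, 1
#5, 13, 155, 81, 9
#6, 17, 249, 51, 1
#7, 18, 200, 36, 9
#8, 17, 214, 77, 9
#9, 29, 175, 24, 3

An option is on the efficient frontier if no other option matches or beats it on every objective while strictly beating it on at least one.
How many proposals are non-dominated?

#1: not dominated (best time).
#2: not dominated (best cost).
#3: not dominated (best benefit score).
#4: not dominated.
#5: not dominated.
#6: dominated by #3 (time 6≤17, cost 215≤249, benefit score 82≥51, risk 1≤1).
#7: dominated by #5 (time 13≤18, cost 155≤200, benefit score 81≥36, risk 9≤9).
#8: dominated by #5 (time 13≤17, cost 155≤214, benefit score 81≥77, risk 9≤9).
#9: dominated by #1 (time 5≤29, cost 63≤175, benefit score 33≥24, risk 3≤3).
Pareto-optimal: #1, #2, #3, #4, #5 → 5.

5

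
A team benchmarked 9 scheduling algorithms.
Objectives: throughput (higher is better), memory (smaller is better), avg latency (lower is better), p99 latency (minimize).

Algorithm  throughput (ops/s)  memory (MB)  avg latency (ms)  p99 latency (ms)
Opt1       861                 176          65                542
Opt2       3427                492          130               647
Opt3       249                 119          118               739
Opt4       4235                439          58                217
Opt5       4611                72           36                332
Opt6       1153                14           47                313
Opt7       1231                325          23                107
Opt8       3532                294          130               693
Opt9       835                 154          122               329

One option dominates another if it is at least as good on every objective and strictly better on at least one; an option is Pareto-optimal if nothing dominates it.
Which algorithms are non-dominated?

Opt4, Opt5, Opt6, Opt7

Opt1: dominated by Opt5 (throughput 4611≥861, memory 72≤176, avg latency 36≤65, p99 latency 332≤542).
Opt2: dominated by Opt4 (throughput 4235≥3427, memory 439≤492, avg latency 58≤130, p99 latency 217≤647).
Opt3: dominated by Opt5 (throughput 4611≥249, memory 72≤119, avg latency 36≤118, p99 latency 332≤739).
Opt4: not dominated.
Opt5: not dominated (best throughput).
Opt6: not dominated (best memory).
Opt7: not dominated (best avg latency).
Opt8: dominated by Opt5 (throughput 4611≥3532, memory 72≤294, avg latency 36≤130, p99 latency 332≤693).
Opt9: dominated by Opt6 (throughput 1153≥835, memory 14≤154, avg latency 47≤122, p99 latency 313≤329).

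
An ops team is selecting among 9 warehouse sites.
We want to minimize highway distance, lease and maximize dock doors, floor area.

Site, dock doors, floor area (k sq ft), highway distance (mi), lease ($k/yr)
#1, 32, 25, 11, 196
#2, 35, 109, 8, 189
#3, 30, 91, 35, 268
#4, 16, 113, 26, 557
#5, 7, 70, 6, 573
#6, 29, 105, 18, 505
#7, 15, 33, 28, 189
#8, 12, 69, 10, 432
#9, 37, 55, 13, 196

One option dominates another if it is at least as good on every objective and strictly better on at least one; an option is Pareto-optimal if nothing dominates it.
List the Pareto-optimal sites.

#1: dominated by #2 (dock doors 35≥32, floor area 109≥25, highway distance 8≤11, lease 189≤196).
#2: not dominated.
#3: dominated by #2 (dock doors 35≥30, floor area 109≥91, highway distance 8≤35, lease 189≤268).
#4: not dominated (best floor area).
#5: not dominated (best highway distance).
#6: dominated by #2 (dock doors 35≥29, floor area 109≥105, highway distance 8≤18, lease 189≤505).
#7: dominated by #2 (dock doors 35≥15, floor area 109≥33, highway distance 8≤28, lease 189≤189).
#8: dominated by #2 (dock doors 35≥12, floor area 109≥69, highway distance 8≤10, lease 189≤432).
#9: not dominated (best dock doors).

#2, #4, #5, #9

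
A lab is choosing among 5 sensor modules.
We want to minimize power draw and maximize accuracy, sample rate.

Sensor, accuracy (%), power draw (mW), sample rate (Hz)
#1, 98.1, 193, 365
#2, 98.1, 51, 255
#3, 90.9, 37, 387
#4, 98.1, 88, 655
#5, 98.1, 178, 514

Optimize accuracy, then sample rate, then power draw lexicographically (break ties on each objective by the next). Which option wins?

First maximize accuracy: best is 98.1, kept {#1, #2, #4, #5}.
Then maximize sample rate: best is 655, kept {#4}.

#4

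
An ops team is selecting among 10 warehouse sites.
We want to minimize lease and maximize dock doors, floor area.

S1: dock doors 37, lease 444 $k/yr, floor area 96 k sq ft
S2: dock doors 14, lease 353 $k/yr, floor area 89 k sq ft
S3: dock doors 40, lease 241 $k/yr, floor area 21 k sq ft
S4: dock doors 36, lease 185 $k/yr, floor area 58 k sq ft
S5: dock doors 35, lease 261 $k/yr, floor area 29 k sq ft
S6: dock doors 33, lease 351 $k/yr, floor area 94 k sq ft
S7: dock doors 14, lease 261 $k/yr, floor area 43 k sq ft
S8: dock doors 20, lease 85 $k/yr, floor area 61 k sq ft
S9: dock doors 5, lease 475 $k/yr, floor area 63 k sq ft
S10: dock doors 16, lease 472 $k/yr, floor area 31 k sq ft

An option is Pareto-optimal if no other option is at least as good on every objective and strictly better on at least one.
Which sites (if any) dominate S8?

S1: worse on lease (444 vs 85).
S2: worse on dock doors (14 vs 20).
S3: worse on lease (241 vs 85).
S4: worse on lease (185 vs 85).
S5: worse on lease (261 vs 85).
S6: worse on lease (351 vs 85).
S7: worse on dock doors (14 vs 20).
S9: worse on dock doors (5 vs 20).
S10: worse on dock doors (16 vs 20).
No option dominates S8.

none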